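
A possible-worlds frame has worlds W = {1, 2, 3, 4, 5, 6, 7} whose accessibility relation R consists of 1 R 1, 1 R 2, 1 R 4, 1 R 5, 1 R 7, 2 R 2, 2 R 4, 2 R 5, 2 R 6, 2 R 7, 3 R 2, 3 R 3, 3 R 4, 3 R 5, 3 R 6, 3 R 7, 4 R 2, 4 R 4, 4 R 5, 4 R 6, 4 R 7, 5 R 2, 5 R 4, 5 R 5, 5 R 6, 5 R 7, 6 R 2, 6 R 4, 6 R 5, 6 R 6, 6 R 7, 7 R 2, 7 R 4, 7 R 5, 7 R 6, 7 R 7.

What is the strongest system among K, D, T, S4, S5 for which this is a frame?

Serial (axiom D): yes — every world has a successor (e.g. 1 R 1).
Reflexive (axiom T): yes — every world is R-related to itself.
Transitive (axiom 4): no — 1 R 2 and 2 R 6, but not 1 R 6.
Euclidean (axiom 5): no — 1 R 2 and 1 R 1, but not 2 R 1.
So F validates K, D, T; S4 would additionally require R to be transitive. The strongest is T.

T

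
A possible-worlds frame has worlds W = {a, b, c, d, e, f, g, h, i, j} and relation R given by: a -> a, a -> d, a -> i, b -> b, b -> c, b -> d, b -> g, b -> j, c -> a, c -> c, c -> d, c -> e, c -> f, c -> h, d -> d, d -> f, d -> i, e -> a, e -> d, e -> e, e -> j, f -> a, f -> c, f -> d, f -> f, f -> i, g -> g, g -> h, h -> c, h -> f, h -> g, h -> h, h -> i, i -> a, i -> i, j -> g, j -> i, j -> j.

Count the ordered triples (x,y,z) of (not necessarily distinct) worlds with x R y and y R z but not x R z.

Enumerating: (a,d,f), (b,c,a), (b,c,e), (b,c,f), (b,c,h), (b,d,f), (b,d,i), (b,g,h), (b,j,i), (c,a,i), (c,d,i), (c,e,j), … and 25 more.
Total: 37.

37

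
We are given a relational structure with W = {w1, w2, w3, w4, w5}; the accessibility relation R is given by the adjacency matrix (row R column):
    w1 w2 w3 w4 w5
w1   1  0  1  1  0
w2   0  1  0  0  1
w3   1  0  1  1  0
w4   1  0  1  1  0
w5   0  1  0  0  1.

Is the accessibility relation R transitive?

Yes

Transitive: yes — every two-step R-path is closed by a direct edge.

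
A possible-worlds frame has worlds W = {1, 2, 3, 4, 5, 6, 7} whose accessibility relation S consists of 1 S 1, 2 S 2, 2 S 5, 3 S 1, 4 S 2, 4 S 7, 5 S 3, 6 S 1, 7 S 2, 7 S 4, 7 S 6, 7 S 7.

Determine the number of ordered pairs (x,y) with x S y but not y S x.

Enumerating: (2,5), (3,1), (4,2), (5,3), (6,1), (7,2), (7,6).

7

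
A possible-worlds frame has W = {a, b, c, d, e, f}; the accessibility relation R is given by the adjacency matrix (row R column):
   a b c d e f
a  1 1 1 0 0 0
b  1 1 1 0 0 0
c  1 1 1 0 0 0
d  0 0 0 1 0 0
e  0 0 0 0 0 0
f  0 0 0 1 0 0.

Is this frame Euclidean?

Euclidean: yes — any two successors of a common world are R-related.

Yes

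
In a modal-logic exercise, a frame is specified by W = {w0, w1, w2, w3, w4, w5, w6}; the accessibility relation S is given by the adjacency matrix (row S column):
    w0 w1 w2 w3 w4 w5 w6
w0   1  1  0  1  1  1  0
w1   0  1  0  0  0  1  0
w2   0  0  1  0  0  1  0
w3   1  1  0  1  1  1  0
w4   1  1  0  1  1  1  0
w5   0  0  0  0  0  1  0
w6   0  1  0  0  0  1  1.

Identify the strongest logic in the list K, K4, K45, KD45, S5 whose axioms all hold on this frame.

Transitive (axiom 4): yes — every two-step S-path is closed by a direct edge.
Euclidean (axiom 5): no — w0 S w1 and w0 S w3, but not w1 S w3.
Serial (axiom D): yes — every world has a successor (e.g. w0 S w0).
Reflexive (axiom T): yes — every world is S-related to itself.
So F validates K, K4; K45 would additionally require S to be Euclidean. The strongest is K4.

K4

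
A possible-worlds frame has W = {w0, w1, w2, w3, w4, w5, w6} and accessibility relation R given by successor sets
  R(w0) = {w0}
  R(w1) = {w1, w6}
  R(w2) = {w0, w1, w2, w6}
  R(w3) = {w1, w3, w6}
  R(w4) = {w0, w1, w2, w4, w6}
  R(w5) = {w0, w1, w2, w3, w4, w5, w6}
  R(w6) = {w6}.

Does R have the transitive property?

Yes

Transitive: yes — every two-step R-path is closed by a direct edge.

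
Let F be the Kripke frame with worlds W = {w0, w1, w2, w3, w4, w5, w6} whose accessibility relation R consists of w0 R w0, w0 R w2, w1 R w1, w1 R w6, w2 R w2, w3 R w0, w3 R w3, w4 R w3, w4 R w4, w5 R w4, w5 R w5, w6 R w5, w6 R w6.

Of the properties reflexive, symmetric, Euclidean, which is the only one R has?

Reflexive: yes — every world is R-related to itself.
Symmetric: no — w0 R w2 but not w2 R w0.
Euclidean: no — w0 R w2 and w0 R w0, but not w2 R w0.
Only reflexive holds.

reflexive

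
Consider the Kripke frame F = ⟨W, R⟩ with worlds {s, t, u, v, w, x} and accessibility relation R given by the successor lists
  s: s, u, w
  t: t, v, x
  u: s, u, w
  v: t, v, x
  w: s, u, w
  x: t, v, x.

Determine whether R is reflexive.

Reflexive: yes — every world is R-related to itself.

Yes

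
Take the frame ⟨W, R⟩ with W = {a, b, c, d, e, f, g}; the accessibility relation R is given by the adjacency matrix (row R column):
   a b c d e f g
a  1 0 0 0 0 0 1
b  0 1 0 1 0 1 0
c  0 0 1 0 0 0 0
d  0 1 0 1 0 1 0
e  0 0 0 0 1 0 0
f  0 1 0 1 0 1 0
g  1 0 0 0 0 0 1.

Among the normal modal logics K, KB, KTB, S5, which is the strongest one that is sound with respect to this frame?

Symmetric (axiom B): yes — every pair in R has its reverse in R.
Reflexive (axiom T): yes — every world is R-related to itself.
Euclidean (axiom 5): yes — any two successors of a common world are R-related.
So F validates K, KB, KTB, S5. The strongest is S5.

S5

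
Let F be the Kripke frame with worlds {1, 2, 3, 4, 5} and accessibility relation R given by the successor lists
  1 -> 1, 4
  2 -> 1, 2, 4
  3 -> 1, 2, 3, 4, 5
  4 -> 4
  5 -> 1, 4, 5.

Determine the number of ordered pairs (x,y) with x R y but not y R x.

Enumerating: (1,4), (2,1), (2,4), (3,1), (3,2), (3,4), (3,5), (5,1), (5,4).

9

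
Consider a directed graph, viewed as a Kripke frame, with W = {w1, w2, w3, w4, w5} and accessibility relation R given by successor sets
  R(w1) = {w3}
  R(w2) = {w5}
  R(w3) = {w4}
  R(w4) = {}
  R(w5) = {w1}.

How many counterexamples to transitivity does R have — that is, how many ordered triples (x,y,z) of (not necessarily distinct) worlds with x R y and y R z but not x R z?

Enumerating: (w1,w3,w4), (w2,w5,w1), (w5,w1,w3).

3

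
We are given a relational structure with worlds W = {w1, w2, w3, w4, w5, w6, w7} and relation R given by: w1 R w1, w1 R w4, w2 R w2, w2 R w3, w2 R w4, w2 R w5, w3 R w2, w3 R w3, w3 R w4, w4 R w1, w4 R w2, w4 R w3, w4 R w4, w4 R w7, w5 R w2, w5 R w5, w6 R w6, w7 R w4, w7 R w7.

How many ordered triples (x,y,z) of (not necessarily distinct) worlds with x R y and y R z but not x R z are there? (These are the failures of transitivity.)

Enumerating: (w1,w4,w2), (w1,w4,w3), (w1,w4,w7), (w2,w4,w1), (w2,w4,w7), (w3,w2,w5), (w3,w4,w1), (w3,w4,w7), (w4,w2,w5), (w5,w2,w3), (w5,w2,w4), (w7,w4,w1), (w7,w4,w2), (w7,w4,w3).

14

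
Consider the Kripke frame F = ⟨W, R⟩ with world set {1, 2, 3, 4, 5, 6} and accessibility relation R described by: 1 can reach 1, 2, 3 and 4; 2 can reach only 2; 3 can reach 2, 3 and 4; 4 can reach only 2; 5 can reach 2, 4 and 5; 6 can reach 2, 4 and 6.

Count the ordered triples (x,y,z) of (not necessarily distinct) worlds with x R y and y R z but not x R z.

0

R is transitive; there are no such tuples.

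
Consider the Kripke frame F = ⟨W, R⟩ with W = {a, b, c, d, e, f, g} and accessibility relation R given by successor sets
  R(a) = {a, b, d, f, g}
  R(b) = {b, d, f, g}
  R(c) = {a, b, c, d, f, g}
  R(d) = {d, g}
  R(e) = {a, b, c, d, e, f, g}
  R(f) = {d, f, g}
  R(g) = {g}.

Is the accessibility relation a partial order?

Yes

Reflexive: yes — every world is R-related to itself.
Transitive: yes — every two-step R-path is closed by a direct edge.
Antisymmetric: yes — no distinct pair is related both ways.
So R is a partial order.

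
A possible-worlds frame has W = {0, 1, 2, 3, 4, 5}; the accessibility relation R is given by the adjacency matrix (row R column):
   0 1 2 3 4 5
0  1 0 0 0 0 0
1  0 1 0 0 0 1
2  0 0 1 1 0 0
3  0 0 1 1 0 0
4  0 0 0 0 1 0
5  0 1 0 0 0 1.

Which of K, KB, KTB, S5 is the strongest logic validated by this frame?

S5

Symmetric (axiom B): yes — every pair in R has its reverse in R.
Reflexive (axiom T): yes — every world is R-related to itself.
Euclidean (axiom 5): yes — any two successors of a common world are R-related.
So F validates K, KB, KTB, S5. The strongest is S5.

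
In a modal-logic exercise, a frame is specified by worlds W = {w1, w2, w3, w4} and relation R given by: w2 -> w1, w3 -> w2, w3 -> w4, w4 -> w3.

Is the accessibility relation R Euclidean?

No

Euclidean: no — w3 R w2 and w3 R w4, but not w2 R w4.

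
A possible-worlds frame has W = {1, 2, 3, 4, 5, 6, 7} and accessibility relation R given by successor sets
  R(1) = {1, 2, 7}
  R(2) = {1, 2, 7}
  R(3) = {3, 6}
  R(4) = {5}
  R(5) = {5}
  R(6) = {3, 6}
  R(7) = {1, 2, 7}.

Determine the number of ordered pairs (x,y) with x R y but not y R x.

1

Enumerating: (4,5).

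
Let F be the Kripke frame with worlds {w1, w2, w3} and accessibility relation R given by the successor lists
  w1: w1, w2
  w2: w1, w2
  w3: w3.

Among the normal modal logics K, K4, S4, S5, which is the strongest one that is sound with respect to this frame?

S5

Transitive (axiom 4): yes — every two-step R-path is closed by a direct edge.
Reflexive (axiom T): yes — every world is R-related to itself.
Euclidean (axiom 5): yes — any two successors of a common world are R-related.
So F validates K, K4, S4, S5. The strongest is S5.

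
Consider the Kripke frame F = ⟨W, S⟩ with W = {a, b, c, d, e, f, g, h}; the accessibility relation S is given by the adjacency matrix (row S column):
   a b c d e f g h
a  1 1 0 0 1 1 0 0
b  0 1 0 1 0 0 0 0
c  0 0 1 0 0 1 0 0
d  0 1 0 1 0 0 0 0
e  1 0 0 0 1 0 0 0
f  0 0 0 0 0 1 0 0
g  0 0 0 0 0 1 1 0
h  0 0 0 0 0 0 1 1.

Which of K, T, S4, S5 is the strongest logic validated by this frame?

T

Reflexive (axiom T): yes — every world is S-related to itself.
Transitive (axiom 4): no — a S b and b S d, but not a S d.
Euclidean (axiom 5): no — a S b and a S e, but not b S e.
So F validates K, T; S4 would additionally require S to be transitive. The strongest is T.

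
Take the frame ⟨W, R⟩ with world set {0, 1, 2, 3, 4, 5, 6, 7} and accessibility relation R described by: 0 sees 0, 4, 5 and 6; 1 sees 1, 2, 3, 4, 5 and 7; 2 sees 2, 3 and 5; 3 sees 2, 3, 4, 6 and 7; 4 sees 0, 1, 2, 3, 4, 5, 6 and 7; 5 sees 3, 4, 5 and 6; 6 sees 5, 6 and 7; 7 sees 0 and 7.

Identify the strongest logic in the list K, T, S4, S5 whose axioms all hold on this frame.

T

Reflexive (axiom T): yes — every world is R-related to itself.
Transitive (axiom 4): no — 0 R 4 and 4 R 1, but not 0 R 1.
Euclidean (axiom 5): no — 0 R 6 and 0 R 4, but not 6 R 4.
So F validates K, T; S4 would additionally require R to be transitive. The strongest is T.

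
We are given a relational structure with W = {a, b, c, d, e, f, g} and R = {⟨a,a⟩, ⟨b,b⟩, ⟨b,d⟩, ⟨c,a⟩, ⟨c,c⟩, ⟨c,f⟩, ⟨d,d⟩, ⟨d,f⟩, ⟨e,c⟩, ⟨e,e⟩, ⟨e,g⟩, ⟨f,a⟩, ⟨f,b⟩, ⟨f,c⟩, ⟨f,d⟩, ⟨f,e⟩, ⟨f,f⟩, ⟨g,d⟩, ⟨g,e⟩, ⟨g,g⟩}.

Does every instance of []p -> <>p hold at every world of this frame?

By correspondence theory, D is valid on a frame iff R is serial.
Serial: yes — every world has a successor (e.g. a R a).

Yes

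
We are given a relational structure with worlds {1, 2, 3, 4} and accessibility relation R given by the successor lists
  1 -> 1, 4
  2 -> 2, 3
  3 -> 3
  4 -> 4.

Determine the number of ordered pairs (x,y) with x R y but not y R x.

2

Enumerating: (1,4), (2,3).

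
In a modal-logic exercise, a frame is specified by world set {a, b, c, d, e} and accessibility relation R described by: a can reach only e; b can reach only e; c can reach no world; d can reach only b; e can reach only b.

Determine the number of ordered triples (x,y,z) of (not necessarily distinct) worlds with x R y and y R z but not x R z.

4

Enumerating: (a,e,b), (b,e,b), (d,b,e), (e,b,e).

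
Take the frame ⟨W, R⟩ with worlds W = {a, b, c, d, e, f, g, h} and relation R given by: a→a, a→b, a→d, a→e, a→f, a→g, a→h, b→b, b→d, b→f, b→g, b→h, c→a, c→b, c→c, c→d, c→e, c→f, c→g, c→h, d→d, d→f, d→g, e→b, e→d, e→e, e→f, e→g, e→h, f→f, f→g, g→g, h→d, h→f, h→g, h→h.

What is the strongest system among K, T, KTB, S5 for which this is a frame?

Reflexive (axiom T): yes — every world is R-related to itself.
Symmetric (axiom B): no — a R b but not b R a.
Euclidean (axiom 5): no — a R b and a R e, but not b R e.
So F validates K, T; KTB would additionally require R to be symmetric. The strongest is T.

T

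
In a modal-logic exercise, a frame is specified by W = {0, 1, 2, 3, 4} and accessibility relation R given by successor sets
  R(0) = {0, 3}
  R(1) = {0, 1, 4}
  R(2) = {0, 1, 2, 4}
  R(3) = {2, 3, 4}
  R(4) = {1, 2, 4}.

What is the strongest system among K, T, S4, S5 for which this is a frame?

Reflexive (axiom T): yes — every world is R-related to itself.
Transitive (axiom 4): no — 0 R 3 and 3 R 2, but not 0 R 2.
Euclidean (axiom 5): no — 1 R 0 and 1 R 4, but not 0 R 4.
So F validates K, T; S4 would additionally require R to be transitive. The strongest is T.

T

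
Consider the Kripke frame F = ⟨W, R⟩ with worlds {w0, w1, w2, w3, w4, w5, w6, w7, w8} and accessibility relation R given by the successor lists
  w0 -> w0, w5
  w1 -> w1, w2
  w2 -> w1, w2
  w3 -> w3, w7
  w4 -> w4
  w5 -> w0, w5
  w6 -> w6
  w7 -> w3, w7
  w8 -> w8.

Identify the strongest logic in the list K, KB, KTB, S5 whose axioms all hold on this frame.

Symmetric (axiom B): yes — every pair in R has its reverse in R.
Reflexive (axiom T): yes — every world is R-related to itself.
Euclidean (axiom 5): yes — any two successors of a common world are R-related.
So F validates K, KB, KTB, S5. The strongest is S5.

S5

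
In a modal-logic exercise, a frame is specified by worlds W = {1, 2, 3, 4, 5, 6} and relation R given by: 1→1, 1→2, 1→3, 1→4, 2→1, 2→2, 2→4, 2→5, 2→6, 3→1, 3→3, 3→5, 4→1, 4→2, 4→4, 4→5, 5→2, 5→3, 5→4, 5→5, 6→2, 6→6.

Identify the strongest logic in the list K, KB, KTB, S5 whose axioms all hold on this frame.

Symmetric (axiom B): yes — every pair in R has its reverse in R.
Reflexive (axiom T): yes — every world is R-related to itself.
Euclidean (axiom 5): no — 1 R 2 and 1 R 3, but not 2 R 3.
So F validates K, KB, KTB; S5 would additionally require R to be Euclidean. The strongest is KTB.

KTB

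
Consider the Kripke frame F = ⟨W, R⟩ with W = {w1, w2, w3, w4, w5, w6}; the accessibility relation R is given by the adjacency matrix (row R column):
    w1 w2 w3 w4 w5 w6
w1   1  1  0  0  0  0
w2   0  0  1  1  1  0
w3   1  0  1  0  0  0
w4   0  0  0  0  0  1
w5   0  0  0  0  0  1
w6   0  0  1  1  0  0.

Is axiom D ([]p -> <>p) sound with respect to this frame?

Yes

Axiom D corresponds to the accessibility relation being serial.
Serial: yes — every world has a successor (e.g. w1 R w1).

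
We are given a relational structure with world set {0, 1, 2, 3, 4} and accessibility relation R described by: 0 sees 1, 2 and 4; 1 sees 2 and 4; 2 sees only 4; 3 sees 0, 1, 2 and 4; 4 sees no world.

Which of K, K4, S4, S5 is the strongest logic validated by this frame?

Transitive (axiom 4): yes — every two-step R-path is closed by a direct edge.
Reflexive (axiom T): no — 0 is not related to itself.
Euclidean (axiom 5): no — 0 R 2 and 0 R 1, but not 2 R 1.
So F validates K, K4; S4 would additionally require R to be reflexive. The strongest is K4.

K4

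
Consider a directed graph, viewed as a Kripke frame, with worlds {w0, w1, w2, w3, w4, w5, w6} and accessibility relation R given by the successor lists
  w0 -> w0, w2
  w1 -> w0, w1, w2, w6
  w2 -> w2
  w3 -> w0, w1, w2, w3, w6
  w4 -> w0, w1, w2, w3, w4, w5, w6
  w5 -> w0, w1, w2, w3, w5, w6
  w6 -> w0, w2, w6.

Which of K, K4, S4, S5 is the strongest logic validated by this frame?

Transitive (axiom 4): yes — every two-step R-path is closed by a direct edge.
Reflexive (axiom T): yes — every world is R-related to itself.
Euclidean (axiom 5): no — w1 R w0 and w1 R w6, but not w0 R w6.
So F validates K, K4, S4; S5 would additionally require R to be Euclidean. The strongest is S4.

S4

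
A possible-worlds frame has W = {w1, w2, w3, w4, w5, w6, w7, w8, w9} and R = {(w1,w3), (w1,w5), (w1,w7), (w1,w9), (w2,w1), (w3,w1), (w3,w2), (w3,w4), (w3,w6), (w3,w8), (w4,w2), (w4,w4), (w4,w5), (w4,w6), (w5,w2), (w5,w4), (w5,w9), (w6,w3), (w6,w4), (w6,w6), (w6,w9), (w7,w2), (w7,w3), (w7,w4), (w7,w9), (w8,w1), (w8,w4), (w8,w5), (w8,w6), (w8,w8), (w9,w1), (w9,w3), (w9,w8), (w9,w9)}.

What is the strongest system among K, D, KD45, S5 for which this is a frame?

D

Serial (axiom D): yes — every world has a successor (e.g. w1 R w3).
Euclidean (axiom 5): no — w1 R w3 and w1 R w5, but not w3 R w5.
Transitive (axiom 4): no — w1 R w3 and w3 R w2, but not w1 R w2.
Reflexive (axiom T): no — w1 is not related to itself.
So F validates K, D; KD45 would additionally require R to be Euclidean and transitive. The strongest is D.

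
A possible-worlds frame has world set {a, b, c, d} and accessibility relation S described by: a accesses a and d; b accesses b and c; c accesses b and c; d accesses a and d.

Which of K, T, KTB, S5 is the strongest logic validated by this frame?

Reflexive (axiom T): yes — every world is S-related to itself.
Symmetric (axiom B): yes — every pair in S has its reverse in S.
Euclidean (axiom 5): yes — any two successors of a common world are S-related.
So F validates K, T, KTB, S5. The strongest is S5.

S5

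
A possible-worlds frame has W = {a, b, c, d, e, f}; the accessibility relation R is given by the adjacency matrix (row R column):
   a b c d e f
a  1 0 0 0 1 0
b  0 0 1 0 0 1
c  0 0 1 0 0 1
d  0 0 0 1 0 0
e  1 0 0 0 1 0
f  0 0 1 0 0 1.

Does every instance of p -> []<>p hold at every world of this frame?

Axiom B corresponds to the accessibility relation being symmetric.
Symmetric: no — b R c but not c R b.

No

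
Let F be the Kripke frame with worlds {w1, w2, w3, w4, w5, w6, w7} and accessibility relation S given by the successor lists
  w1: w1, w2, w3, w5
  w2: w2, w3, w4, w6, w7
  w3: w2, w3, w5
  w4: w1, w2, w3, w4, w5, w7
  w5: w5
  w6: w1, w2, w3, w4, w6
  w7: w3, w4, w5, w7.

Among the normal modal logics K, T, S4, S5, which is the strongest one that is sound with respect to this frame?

Reflexive (axiom T): yes — every world is S-related to itself.
Transitive (axiom 4): no — w1 S w2 and w2 S w4, but not w1 S w4.
Euclidean (axiom 5): no — w1 S w2 and w1 S w5, but not w2 S w5.
So F validates K, T; S4 would additionally require S to be transitive. The strongest is T.

T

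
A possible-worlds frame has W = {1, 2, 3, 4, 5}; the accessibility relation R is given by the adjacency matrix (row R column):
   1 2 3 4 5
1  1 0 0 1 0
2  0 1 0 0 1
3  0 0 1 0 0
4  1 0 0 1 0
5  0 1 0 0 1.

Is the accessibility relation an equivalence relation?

Reflexive: yes — every world is R-related to itself.
Symmetric: yes — every pair in R has its reverse in R.
Transitive: yes — every two-step R-path is closed by a direct edge.
So R is an equivalence relation.

Yes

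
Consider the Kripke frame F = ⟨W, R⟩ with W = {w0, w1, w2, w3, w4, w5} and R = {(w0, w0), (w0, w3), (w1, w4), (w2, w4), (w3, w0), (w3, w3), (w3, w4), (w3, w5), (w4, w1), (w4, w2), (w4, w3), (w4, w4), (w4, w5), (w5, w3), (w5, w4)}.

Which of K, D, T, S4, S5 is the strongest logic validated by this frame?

D

Serial (axiom D): yes — every world has a successor (e.g. w0 R w0).
Reflexive (axiom T): no — w1 is not related to itself.
Transitive (axiom 4): no — w0 R w3 and w3 R w4, but not w0 R w4.
Euclidean (axiom 5): no — w3 R w0 and w3 R w4, but not w0 R w4.
So F validates K, D; T would additionally require R to be reflexive. The strongest is D.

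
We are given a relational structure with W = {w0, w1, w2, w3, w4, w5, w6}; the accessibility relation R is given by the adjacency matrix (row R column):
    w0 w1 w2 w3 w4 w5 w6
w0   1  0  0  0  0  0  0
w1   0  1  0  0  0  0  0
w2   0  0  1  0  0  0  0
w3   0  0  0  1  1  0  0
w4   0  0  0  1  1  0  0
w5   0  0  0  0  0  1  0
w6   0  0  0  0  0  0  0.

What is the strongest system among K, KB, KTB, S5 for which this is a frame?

KB

Symmetric (axiom B): yes — every pair in R has its reverse in R.
Reflexive (axiom T): no — w6 is not related to itself.
Euclidean (axiom 5): yes — any two successors of a common world are R-related.
So F validates K, KB; KTB would additionally require R to be reflexive. The strongest is KB.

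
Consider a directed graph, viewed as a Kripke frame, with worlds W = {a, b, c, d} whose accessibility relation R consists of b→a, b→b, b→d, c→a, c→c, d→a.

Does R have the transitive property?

Yes

Transitive: yes — every two-step R-path is closed by a direct edge.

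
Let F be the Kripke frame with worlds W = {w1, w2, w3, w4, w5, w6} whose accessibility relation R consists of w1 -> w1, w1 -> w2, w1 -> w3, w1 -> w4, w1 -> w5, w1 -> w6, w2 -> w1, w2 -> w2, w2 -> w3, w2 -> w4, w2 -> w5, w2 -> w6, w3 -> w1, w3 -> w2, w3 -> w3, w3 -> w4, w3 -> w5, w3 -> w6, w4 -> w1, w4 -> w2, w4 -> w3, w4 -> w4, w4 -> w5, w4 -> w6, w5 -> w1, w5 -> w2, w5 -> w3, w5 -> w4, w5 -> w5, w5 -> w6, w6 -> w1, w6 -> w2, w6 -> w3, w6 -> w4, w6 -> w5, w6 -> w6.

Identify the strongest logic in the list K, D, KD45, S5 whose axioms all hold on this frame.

S5

Serial (axiom D): yes — every world has a successor (e.g. w1 R w1).
Euclidean (axiom 5): yes — any two successors of a common world are R-related.
Transitive (axiom 4): yes — every two-step R-path is closed by a direct edge.
Reflexive (axiom T): yes — every world is R-related to itself.
So F validates K, D, KD45, S5. The strongest is S5.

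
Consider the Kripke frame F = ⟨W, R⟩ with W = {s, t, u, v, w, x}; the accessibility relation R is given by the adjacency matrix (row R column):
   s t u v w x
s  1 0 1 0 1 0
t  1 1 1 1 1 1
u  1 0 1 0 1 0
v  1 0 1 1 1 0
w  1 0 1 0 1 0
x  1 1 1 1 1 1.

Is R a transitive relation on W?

Transitive: yes — every two-step R-path is closed by a direct edge.

Yes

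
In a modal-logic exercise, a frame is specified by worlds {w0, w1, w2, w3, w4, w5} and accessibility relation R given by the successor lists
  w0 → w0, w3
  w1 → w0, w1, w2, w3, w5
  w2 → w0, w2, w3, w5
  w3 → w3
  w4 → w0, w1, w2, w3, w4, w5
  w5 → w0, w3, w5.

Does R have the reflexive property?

Yes

Reflexive: yes — every world is R-related to itself.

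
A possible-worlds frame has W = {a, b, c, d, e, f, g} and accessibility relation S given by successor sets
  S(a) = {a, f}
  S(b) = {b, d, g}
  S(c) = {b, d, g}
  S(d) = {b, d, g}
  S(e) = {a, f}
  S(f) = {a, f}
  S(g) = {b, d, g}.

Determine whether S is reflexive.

No

Reflexive: no — c is not related to itself.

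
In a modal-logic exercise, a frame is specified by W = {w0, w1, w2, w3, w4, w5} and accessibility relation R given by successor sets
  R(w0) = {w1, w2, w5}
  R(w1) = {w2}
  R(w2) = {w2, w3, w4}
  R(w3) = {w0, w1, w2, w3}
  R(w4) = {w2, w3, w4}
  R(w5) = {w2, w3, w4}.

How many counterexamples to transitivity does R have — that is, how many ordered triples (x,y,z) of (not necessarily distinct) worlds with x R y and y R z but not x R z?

Enumerating: (w0,w2,w3), (w0,w2,w4), (w0,w5,w3), (w0,w5,w4), (w1,w2,w3), (w1,w2,w4), (w2,w3,w0), (w2,w3,w1), (w3,w0,w5), (w3,w2,w4), (w4,w3,w0), (w4,w3,w1), (w5,w3,w0), (w5,w3,w1).

14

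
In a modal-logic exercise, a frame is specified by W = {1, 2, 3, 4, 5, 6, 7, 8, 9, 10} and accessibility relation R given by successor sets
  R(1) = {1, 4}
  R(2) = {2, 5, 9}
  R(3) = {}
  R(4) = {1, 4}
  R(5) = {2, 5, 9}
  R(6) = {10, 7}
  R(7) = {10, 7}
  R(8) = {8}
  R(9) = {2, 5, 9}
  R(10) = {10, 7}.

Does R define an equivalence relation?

Reflexive: no — 3 is not related to itself.
Symmetric: no — 6 R 10 but not 10 R 6.
Transitive: yes — every two-step R-path is closed by a direct edge.
So R is not an equivalence relation.

No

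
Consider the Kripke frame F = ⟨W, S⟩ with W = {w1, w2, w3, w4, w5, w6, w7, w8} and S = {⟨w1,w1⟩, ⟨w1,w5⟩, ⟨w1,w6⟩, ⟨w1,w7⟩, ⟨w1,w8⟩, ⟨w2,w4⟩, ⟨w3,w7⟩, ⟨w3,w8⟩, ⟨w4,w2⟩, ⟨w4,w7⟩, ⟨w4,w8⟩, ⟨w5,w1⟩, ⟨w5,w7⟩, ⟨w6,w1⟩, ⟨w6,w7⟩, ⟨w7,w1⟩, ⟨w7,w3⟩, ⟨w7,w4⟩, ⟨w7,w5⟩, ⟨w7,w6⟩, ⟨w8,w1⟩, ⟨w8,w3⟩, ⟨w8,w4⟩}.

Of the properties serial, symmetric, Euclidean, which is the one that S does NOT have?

Euclidean

Serial: yes — every world has a successor (e.g. w1 S w1).
Symmetric: yes — every pair in S has its reverse in S.
Euclidean: no — w1 S w5 and w1 S w6, but not w5 S w6.
Only Euclidean fails.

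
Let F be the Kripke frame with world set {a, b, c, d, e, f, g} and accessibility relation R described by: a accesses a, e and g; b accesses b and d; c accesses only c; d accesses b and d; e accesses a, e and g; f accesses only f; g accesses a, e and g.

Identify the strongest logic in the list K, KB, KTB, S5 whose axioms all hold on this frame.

Symmetric (axiom B): yes — every pair in R has its reverse in R.
Reflexive (axiom T): yes — every world is R-related to itself.
Euclidean (axiom 5): yes — any two successors of a common world are R-related.
So F validates K, KB, KTB, S5. The strongest is S5.

S5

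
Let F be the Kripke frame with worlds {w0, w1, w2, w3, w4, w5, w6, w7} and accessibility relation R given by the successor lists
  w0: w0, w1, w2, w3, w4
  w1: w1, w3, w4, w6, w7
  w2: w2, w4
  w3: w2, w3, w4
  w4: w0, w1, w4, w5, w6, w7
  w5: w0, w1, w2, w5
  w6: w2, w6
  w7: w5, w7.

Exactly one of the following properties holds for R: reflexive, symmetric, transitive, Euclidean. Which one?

reflexive

Reflexive: yes — every world is R-related to itself.
Symmetric: no — w0 R w1 but not w1 R w0.
Transitive: no — w0 R w1 and w1 R w6, but not w0 R w6.
Euclidean: no — w0 R w1 and w0 R w2, but not w1 R w2.
Only reflexive holds.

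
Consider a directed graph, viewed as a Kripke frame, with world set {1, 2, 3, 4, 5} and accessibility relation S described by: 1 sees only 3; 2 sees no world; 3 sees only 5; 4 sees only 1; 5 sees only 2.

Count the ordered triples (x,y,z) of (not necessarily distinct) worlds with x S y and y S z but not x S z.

3

Enumerating: (1,3,5), (3,5,2), (4,1,3).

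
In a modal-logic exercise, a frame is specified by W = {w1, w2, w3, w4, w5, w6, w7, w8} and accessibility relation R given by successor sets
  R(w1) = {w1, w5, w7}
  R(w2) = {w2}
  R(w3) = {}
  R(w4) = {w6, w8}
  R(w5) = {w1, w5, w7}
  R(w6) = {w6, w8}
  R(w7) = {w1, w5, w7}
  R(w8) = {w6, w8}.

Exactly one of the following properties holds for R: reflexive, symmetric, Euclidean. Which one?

Reflexive: no — w3 is not related to itself.
Symmetric: no — w4 R w6 but not w6 R w4.
Euclidean: yes — any two successors of a common world are R-related.
Only Euclidean holds.

Euclidean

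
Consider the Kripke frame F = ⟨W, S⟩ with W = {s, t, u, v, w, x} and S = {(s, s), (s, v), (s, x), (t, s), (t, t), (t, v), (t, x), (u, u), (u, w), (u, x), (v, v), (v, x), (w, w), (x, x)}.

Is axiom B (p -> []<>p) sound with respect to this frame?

No

By correspondence theory, B is valid on a frame iff S is symmetric.
Symmetric: no — s S v but not v S s.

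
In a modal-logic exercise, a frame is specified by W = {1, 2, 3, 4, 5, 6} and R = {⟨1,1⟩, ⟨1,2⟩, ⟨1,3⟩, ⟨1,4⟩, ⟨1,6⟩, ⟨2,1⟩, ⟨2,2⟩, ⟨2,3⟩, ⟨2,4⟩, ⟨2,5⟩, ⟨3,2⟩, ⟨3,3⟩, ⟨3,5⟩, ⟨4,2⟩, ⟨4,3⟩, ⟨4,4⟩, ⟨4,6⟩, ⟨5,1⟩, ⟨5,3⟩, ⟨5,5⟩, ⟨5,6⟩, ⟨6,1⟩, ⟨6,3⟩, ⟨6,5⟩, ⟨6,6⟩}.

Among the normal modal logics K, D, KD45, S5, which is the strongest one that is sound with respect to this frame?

Serial (axiom D): yes — every world has a successor (e.g. 1 R 1).
Euclidean (axiom 5): no — 1 R 2 and 1 R 6, but not 2 R 6.
Transitive (axiom 4): no — 1 R 2 and 2 R 5, but not 1 R 5.
Reflexive (axiom T): yes — every world is R-related to itself.
So F validates K, D; KD45 would additionally require R to be Euclidean and transitive. The strongest is D.

D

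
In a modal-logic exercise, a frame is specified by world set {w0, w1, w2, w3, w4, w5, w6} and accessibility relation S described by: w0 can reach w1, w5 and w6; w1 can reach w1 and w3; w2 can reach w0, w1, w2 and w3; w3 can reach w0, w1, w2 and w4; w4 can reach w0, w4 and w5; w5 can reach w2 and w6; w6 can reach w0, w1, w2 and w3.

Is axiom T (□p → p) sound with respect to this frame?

No

Axiom T corresponds to the accessibility relation being reflexive.
Reflexive: no — w0 is not related to itself.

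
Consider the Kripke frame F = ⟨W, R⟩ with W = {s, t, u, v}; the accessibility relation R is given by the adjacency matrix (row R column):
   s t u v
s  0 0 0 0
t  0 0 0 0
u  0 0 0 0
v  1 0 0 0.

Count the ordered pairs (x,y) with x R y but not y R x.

1

Enumerating: (v,s).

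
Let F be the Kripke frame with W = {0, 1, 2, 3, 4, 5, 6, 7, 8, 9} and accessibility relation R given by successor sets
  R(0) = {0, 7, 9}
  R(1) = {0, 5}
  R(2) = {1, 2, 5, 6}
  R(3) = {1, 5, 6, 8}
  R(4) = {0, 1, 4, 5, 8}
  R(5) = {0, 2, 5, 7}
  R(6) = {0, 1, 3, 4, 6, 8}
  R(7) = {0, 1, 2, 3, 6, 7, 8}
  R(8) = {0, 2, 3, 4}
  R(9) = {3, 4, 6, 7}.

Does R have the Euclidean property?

No

Euclidean: no — 0 R 7 and 0 R 9, but not 7 R 9.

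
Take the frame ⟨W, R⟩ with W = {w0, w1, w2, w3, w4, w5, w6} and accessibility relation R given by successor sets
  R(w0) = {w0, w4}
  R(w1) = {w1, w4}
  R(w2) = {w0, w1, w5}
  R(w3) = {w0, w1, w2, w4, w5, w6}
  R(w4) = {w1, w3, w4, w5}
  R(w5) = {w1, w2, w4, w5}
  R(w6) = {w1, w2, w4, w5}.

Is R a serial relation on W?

Serial: yes — every world has a successor (e.g. w0 R w0).

Yes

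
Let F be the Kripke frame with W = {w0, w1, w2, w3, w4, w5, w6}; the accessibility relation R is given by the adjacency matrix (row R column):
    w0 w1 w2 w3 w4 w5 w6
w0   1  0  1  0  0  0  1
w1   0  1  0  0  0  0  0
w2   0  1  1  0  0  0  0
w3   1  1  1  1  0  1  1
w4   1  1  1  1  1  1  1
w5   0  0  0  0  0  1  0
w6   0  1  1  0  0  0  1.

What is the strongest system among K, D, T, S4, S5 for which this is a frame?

Serial (axiom D): yes — every world has a successor (e.g. w0 R w0).
Reflexive (axiom T): yes — every world is R-related to itself.
Transitive (axiom 4): no — w0 R w2 and w2 R w1, but not w0 R w1.
Euclidean (axiom 5): no — w0 R w2 and w0 R w6, but not w2 R w6.
So F validates K, D, T; S4 would additionally require R to be transitive. The strongest is T.

T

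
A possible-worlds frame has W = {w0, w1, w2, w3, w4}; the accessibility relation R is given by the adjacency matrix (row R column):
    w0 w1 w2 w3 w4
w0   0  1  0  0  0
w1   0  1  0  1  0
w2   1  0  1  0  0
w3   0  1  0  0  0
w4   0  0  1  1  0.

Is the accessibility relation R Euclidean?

No

Euclidean: no — w4 R w2 and w4 R w3, but not w2 R w3.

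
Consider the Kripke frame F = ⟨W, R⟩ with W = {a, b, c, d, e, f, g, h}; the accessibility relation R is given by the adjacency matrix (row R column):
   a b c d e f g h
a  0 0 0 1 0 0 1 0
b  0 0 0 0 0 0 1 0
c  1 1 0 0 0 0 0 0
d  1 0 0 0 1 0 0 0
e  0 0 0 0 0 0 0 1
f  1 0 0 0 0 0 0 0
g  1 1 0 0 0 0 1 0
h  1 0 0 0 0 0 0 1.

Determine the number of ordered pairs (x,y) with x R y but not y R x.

6

Enumerating: (c,a), (c,b), (d,e), (e,h), (f,a), (h,a).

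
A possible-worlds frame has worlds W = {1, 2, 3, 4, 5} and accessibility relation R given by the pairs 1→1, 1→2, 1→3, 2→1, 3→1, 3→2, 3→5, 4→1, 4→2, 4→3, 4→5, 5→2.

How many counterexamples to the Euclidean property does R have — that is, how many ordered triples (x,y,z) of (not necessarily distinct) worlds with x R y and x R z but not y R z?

17

Enumerating: (1,2,2), (1,2,3), (1,3,3), (3,1,5), (3,2,2), (3,2,5), (3,5,1), (3,5,5), (4,1,5), (4,2,2), (4,2,3), (4,2,5), (4,3,3), (4,5,1), (4,5,3), (4,5,5), (5,2,2).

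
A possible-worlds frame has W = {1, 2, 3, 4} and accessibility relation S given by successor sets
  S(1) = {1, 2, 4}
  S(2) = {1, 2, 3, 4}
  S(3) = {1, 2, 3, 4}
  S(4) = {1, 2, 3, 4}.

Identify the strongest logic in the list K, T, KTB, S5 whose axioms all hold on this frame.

T

Reflexive (axiom T): yes — every world is S-related to itself.
Symmetric (axiom B): no — 3 S 1 but not 1 S 3.
Euclidean (axiom 5): no — 2 S 1 and 2 S 3, but not 1 S 3.
So F validates K, T; KTB would additionally require S to be symmetric. The strongest is T.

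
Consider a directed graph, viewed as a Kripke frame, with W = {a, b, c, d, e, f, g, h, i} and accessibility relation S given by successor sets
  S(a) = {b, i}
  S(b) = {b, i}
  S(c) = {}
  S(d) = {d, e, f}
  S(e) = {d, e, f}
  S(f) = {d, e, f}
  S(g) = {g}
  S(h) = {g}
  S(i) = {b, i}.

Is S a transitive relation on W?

Yes

Transitive: yes — every two-step S-path is closed by a direct edge.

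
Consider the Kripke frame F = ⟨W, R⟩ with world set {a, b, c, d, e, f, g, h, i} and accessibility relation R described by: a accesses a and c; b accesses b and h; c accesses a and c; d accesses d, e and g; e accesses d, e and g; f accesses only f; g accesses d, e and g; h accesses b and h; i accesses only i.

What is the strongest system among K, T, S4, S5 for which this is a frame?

S5

Reflexive (axiom T): yes — every world is R-related to itself.
Transitive (axiom 4): yes — every two-step R-path is closed by a direct edge.
Euclidean (axiom 5): yes — any two successors of a common world are R-related.
So F validates K, T, S4, S5. The strongest is S5.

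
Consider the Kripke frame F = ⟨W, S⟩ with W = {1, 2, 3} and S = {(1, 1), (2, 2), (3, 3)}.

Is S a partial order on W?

Yes

Reflexive: yes — every world is S-related to itself.
Transitive: yes — every two-step S-path is closed by a direct edge.
Antisymmetric: yes — no distinct pair is related both ways.
So S is a partial order.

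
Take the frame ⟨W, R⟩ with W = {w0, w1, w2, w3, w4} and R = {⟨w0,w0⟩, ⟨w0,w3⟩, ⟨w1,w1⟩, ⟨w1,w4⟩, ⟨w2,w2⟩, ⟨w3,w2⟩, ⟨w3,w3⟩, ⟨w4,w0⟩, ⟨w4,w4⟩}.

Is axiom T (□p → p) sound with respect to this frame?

Yes

By correspondence theory, T is valid on a frame iff R is reflexive.
Reflexive: yes — every world is R-related to itself.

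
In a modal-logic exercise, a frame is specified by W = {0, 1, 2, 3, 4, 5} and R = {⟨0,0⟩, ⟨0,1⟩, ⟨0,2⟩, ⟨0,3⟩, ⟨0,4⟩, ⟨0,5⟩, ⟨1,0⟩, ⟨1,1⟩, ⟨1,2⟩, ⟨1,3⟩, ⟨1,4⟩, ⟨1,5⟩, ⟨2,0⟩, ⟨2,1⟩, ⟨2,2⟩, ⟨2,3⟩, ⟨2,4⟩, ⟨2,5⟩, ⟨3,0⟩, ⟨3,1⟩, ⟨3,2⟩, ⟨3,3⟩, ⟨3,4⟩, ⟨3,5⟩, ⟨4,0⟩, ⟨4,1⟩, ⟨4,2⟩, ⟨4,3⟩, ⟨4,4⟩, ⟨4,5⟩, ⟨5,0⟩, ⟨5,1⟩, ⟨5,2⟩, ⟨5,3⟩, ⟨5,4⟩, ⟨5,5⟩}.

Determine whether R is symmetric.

Yes

Symmetric: yes — every pair in R has its reverse in R.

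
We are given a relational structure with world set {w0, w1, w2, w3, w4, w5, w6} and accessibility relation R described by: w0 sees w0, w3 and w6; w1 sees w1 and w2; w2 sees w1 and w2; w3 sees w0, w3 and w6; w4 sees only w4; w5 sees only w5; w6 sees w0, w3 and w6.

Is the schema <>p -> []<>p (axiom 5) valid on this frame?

The schema 5 characterises exactly the Euclidean frames.
Euclidean: yes — any two successors of a common world are R-related.

Yes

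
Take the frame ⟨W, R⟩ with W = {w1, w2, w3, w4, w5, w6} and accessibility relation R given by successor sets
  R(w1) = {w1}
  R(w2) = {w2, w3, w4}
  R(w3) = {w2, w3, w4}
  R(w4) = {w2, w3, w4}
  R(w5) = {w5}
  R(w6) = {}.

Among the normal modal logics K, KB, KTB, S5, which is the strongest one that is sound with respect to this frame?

KB

Symmetric (axiom B): yes — every pair in R has its reverse in R.
Reflexive (axiom T): no — w6 is not related to itself.
Euclidean (axiom 5): yes — any two successors of a common world are R-related.
So F validates K, KB; KTB would additionally require R to be reflexive. The strongest is KB.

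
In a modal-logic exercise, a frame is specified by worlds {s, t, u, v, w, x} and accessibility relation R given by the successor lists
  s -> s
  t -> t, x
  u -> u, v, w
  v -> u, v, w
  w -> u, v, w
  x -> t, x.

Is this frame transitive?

Yes

Transitive: yes — every two-step R-path is closed by a direct edge.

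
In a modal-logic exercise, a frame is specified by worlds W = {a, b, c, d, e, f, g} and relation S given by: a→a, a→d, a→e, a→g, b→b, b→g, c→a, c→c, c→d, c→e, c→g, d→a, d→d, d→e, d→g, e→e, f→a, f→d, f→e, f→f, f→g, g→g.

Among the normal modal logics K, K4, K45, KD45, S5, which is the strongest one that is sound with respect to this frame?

K4

Transitive (axiom 4): yes — every two-step S-path is closed by a direct edge.
Euclidean (axiom 5): no — a S e and a S d, but not e S d.
Serial (axiom D): yes — every world has a successor (e.g. a S a).
Reflexive (axiom T): yes — every world is S-related to itself.
So F validates K, K4; K45 would additionally require S to be Euclidean. The strongest is K4.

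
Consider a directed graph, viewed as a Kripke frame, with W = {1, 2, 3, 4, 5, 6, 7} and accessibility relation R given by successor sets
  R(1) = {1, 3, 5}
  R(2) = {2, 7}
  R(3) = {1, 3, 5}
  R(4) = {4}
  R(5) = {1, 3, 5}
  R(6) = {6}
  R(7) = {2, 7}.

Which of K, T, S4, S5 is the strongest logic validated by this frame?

Reflexive (axiom T): yes — every world is R-related to itself.
Transitive (axiom 4): yes — every two-step R-path is closed by a direct edge.
Euclidean (axiom 5): yes — any two successors of a common world are R-related.
So F validates K, T, S4, S5. The strongest is S5.

S5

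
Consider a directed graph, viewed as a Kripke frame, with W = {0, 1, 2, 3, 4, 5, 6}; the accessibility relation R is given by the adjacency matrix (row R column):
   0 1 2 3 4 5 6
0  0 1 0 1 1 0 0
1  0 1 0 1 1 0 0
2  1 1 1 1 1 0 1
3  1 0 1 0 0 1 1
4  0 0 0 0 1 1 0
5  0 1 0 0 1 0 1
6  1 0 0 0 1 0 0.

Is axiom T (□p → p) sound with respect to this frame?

Axiom T corresponds to the accessibility relation being reflexive.
Reflexive: no — 0 is not related to itself.

No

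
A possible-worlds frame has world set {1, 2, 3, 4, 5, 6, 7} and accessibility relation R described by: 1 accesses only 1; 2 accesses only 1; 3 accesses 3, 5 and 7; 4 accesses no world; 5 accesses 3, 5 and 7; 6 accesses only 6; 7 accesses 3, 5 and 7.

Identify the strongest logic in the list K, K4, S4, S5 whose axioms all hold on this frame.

K4

Transitive (axiom 4): yes — every two-step R-path is closed by a direct edge.
Reflexive (axiom T): no — 2 is not related to itself.
Euclidean (axiom 5): yes — any two successors of a common world are R-related.
So F validates K, K4; S4 would additionally require R to be reflexive. The strongest is K4.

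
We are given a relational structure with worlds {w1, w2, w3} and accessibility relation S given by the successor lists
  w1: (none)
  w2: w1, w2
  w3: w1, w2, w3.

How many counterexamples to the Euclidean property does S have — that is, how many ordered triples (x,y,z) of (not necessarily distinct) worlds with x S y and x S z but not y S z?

Enumerating: (w2,w1,w1), (w2,w1,w2), (w3,w1,w1), (w3,w1,w2), (w3,w1,w3), (w3,w2,w3).

6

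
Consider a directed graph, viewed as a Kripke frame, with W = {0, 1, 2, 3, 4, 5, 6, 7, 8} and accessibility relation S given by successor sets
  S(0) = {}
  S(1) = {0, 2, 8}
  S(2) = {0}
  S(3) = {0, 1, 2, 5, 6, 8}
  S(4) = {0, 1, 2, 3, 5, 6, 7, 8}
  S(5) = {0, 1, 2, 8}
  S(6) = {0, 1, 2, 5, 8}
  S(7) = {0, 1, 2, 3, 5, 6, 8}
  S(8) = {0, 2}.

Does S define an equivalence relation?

No

Reflexive: no — 0 is not related to itself.
Symmetric: no — 1 S 0 but not 0 S 1.
Transitive: yes — every two-step S-path is closed by a direct edge.
So S is not an equivalence relation.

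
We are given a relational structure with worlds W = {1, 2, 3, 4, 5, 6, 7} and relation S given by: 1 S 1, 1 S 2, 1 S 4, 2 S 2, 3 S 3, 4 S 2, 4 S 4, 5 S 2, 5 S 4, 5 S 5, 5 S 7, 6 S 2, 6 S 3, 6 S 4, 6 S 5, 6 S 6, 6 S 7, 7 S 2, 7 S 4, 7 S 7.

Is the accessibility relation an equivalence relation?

No

Reflexive: yes — every world is S-related to itself.
Symmetric: no — 1 S 2 but not 2 S 1.
Transitive: yes — every two-step S-path is closed by a direct edge.
So S is not an equivalence relation.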